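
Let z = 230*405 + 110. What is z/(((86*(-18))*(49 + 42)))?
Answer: -23315/35217 ≈ -0.66204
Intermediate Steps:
z = 93260 (z = 93150 + 110 = 93260)
z/(((86*(-18))*(49 + 42))) = 93260/(((86*(-18))*(49 + 42))) = 93260/((-1548*91)) = 93260/(-140868) = 93260*(-1/140868) = -23315/35217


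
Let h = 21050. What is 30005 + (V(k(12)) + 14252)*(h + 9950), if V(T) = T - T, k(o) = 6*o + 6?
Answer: 441842005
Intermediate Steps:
k(o) = 6 + 6*o
V(T) = 0
30005 + (V(k(12)) + 14252)*(h + 9950) = 30005 + (0 + 14252)*(21050 + 9950) = 30005 + 14252*31000 = 30005 + 441812000 = 441842005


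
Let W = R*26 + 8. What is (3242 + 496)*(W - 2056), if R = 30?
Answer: -4739784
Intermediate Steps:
W = 788 (W = 30*26 + 8 = 780 + 8 = 788)
(3242 + 496)*(W - 2056) = (3242 + 496)*(788 - 2056) = 3738*(-1268) = -4739784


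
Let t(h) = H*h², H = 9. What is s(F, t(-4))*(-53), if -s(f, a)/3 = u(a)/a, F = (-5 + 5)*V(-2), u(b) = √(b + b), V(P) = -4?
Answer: 53*√2/4 ≈ 18.738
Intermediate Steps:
u(b) = √2*√b (u(b) = √(2*b) = √2*√b)
t(h) = 9*h²
F = 0 (F = (-5 + 5)*(-4) = 0*(-4) = 0)
s(f, a) = -3*√2/√a (s(f, a) = -3*√2*√a/a = -3*√2/√a)
s(F, t(-4))*(-53) = -3*√2/√(9*(-4)²)*(-53) = -3*√2/√(9*16)*(-53) = -3*√2/√144*(-53) = -3*√2*1/12*(-53) = -√2/4*(-53) = 53*√2/4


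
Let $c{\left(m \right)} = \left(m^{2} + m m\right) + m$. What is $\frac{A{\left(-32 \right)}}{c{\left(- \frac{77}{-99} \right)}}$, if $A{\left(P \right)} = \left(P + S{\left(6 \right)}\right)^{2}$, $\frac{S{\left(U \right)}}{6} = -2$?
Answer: $\frac{156816}{161} \approx 974.01$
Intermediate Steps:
$S{\left(U \right)} = -12$ ($S{\left(U \right)} = 6 \left(-2\right) = -12$)
$c{\left(m \right)} = m + 2 m^{2}$ ($c{\left(m \right)} = \left(m^{2} + m^{2}\right) + m = 2 m^{2} + m = m + 2 m^{2}$)
$A{\left(P \right)} = \left(-12 + P\right)^{2}$ ($A{\left(P \right)} = \left(P - 12\right)^{2} = \left(-12 + P\right)^{2}$)
$\frac{A{\left(-32 \right)}}{c{\left(- \frac{77}{-99} \right)}} = \frac{\left(-12 - 32\right)^{2}}{- \frac{77}{-99} \left(1 + 2 \left(- \frac{77}{-99}\right)\right)} = \frac{\left(-44\right)^{2}}{\left(-77\right) \left(- \frac{1}{99}\right) \left(1 + 2 \left(\left(-77\right) \left(- \frac{1}{99}\right)\right)\right)} = \frac{1936}{\frac{7}{9} \left(1 + 2 \cdot \frac{7}{9}\right)} = \frac{1936}{\frac{7}{9} \left(1 + \frac{14}{9}\right)} = \frac{1936}{\frac{7}{9} \cdot \frac{23}{9}} = \frac{1936}{\frac{161}{81}} = 1936 \cdot \frac{81}{161} = \frac{156816}{161}$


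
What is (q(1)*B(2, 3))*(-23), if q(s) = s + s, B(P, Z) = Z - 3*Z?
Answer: 276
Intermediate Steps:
B(P, Z) = -2*Z
q(s) = 2*s
(q(1)*B(2, 3))*(-23) = ((2*1)*(-2*3))*(-23) = (2*(-6))*(-23) = -12*(-23) = 276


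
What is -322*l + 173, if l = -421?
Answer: 135735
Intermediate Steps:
-322*l + 173 = -322*(-421) + 173 = 135562 + 173 = 135735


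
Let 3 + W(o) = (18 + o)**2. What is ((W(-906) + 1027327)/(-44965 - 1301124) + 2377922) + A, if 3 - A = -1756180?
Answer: 5564871449477/1346089 ≈ 4.1341e+6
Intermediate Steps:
A = 1756183 (A = 3 - 1*(-1756180) = 3 + 1756180 = 1756183)
W(o) = -3 + (18 + o)**2
((W(-906) + 1027327)/(-44965 - 1301124) + 2377922) + A = (((-3 + (18 - 906)**2) + 1027327)/(-44965 - 1301124) + 2377922) + 1756183 = (((-3 + (-888)**2) + 1027327)/(-1346089) + 2377922) + 1756183 = (((-3 + 788544) + 1027327)*(-1/1346089) + 2377922) + 1756183 = ((788541 + 1027327)*(-1/1346089) + 2377922) + 1756183 = (1815868*(-1/1346089) + 2377922) + 1756183 = (-1815868/1346089 + 2377922) + 1756183 = 3200892831190/1346089 + 1756183 = 5564871449477/1346089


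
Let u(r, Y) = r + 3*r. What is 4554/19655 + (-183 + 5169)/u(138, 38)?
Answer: 16752273/1808260 ≈ 9.2643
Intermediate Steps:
u(r, Y) = 4*r
4554/19655 + (-183 + 5169)/u(138, 38) = 4554/19655 + (-183 + 5169)/((4*138)) = 4554*(1/19655) + 4986/552 = 4554/19655 + 4986*(1/552) = 4554/19655 + 831/92 = 16752273/1808260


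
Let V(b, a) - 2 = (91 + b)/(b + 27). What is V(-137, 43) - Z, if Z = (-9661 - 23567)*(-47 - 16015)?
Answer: -29353947347/55 ≈ -5.3371e+8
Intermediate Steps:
Z = 533708136 (Z = -33228*(-16062) = 533708136)
V(b, a) = 2 + (91 + b)/(27 + b) (V(b, a) = 2 + (91 + b)/(b + 27) = 2 + (91 + b)/(27 + b))
V(-137, 43) - Z = (145 + 3*(-137))/(27 - 137) - 1*533708136 = (145 - 411)/(-110) - 533708136 = -1/110*(-266) - 533708136 = 133/55 - 533708136 = -29353947347/55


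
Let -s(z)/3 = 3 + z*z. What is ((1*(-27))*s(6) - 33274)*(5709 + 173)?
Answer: -177136430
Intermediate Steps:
s(z) = -9 - 3*z² (s(z) = -3*(3 + z*z) = -3*(3 + z²) = -9 - 3*z²)
((1*(-27))*s(6) - 33274)*(5709 + 173) = ((1*(-27))*(-9 - 3*6²) - 33274)*(5709 + 173) = (-27*(-9 - 3*36) - 33274)*5882 = (-27*(-9 - 108) - 33274)*5882 = (-27*(-117) - 33274)*5882 = (3159 - 33274)*5882 = -30115*5882 = -177136430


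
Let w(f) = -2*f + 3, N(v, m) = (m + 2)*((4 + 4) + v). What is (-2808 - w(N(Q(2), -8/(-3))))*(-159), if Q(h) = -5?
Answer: 442497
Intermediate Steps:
N(v, m) = (2 + m)*(8 + v)
w(f) = 3 - 2*f
(-2808 - w(N(Q(2), -8/(-3))))*(-159) = (-2808 - (3 - 2*(16 + 2*(-5) + 8*(-8/(-3)) - 8/(-3)*(-5))))*(-159) = (-2808 - (3 - 2*(16 - 10 + 8*(-8*(-⅓)) - 8*(-⅓)*(-5))))*(-159) = (-2808 - (3 - 2*(16 - 10 + 8*(8/3) + (8/3)*(-5))))*(-159) = (-2808 - (3 - 2*(16 - 10 + 64/3 - 40/3)))*(-159) = (-2808 - (3 - 2*14))*(-159) = (-2808 - (3 - 28))*(-159) = (-2808 - 1*(-25))*(-159) = (-2808 + 25)*(-159) = -2783*(-159) = 442497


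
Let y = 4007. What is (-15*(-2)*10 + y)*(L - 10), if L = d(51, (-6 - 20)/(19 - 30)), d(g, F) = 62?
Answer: 223964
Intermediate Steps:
L = 62
(-15*(-2)*10 + y)*(L - 10) = (-15*(-2)*10 + 4007)*(62 - 10) = (30*10 + 4007)*52 = (300 + 4007)*52 = 4307*52 = 223964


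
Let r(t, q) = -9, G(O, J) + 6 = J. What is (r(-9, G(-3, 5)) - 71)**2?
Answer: 6400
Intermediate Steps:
G(O, J) = -6 + J
(r(-9, G(-3, 5)) - 71)**2 = (-9 - 71)**2 = (-80)**2 = 6400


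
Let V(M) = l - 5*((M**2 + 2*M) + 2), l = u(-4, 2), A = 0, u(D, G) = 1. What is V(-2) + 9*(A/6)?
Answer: -9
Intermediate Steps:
l = 1
V(M) = -9 - 10*M - 5*M**2 (V(M) = 1 - 5*((M**2 + 2*M) + 2) = 1 - 5*(2 + M**2 + 2*M) = 1 + (-10 - 10*M - 5*M**2) = -9 - 10*M - 5*M**2)
V(-2) + 9*(A/6) = (-9 - 10*(-2) - 5*(-2)**2) + 9*(0/6) = (-9 + 20 - 5*4) + 9*(0*(1/6)) = (-9 + 20 - 20) + 9*0 = -9 + 0 = -9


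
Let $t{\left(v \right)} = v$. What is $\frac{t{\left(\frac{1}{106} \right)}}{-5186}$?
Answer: $- \frac{1}{549716} \approx -1.8191 \cdot 10^{-6}$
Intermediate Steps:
$\frac{t{\left(\frac{1}{106} \right)}}{-5186} = \frac{1}{106 \left(-5186\right)} = \frac{1}{106} \left(- \frac{1}{5186}\right) = - \frac{1}{549716}$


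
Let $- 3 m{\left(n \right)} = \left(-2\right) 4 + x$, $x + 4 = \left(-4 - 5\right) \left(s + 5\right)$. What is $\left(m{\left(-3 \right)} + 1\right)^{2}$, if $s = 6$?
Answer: $1444$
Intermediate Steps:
$x = -103$ ($x = -4 + \left(-4 - 5\right) \left(6 + 5\right) = -4 - 99 = -103$)
$m{\left(n \right)} = 37$ ($m{\left(n \right)} = - \frac{\left(-2\right) 4 - 103}{3} = - \frac{-8 - 103}{3} = \left(- \frac{1}{3}\right) \left(-111\right) = 37$)
$\left(m{\left(-3 \right)} + 1\right)^{2} = \left(37 + 1\right)^{2} = 38^{2} = 1444$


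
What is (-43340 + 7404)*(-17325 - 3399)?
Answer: 744737664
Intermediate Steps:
(-43340 + 7404)*(-17325 - 3399) = -35936*(-20724) = 744737664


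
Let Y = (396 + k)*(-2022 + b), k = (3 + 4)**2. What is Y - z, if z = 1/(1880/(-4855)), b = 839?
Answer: -197938589/376 ≈ -5.2643e+5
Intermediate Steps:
k = 49 (k = 7**2 = 49)
z = -971/376 (z = 1/(1880*(-1/4855)) = 1/(-376/971) = -971/376 ≈ -2.5824)
Y = -526435 (Y = (396 + 49)*(-2022 + 839) = 445*(-1183) = -526435)
Y - z = -526435 - 1*(-971/376) = -526435 + 971/376 = -197938589/376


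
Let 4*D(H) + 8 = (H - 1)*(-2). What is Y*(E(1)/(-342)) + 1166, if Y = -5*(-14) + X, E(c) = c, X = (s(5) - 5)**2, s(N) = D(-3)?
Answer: 20983/18 ≈ 1165.7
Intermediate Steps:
D(H) = -3/2 - H/2 (D(H) = -2 + ((H - 1)*(-2))/4 = -2 + ((-1 + H)*(-2))/4 = -2 + (2 - 2*H)/4 = -2 + (1/2 - H/2) = -3/2 - H/2)
s(N) = 0 (s(N) = -3/2 - 1/2*(-3) = -3/2 + 3/2 = 0)
X = 25 (X = (0 - 5)**2 = (-5)**2 = 25)
Y = 95 (Y = -5*(-14) + 25 = 70 + 25 = 95)
Y*(E(1)/(-342)) + 1166 = 95*(1/(-342)) + 1166 = 95*(1*(-1/342)) + 1166 = 95*(-1/342) + 1166 = -5/18 + 1166 = 20983/18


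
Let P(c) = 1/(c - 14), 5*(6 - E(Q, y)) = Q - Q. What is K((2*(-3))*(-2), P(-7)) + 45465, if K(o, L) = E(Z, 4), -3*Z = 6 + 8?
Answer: 45471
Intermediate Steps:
Z = -14/3 (Z = -(6 + 8)/3 = -1/3*14 = -14/3 ≈ -4.6667)
E(Q, y) = 6 (E(Q, y) = 6 - (Q - Q)/5 = 6 - 1/5*0 = 6 + 0 = 6)
P(c) = 1/(-14 + c)
K(o, L) = 6
K((2*(-3))*(-2), P(-7)) + 45465 = 6 + 45465 = 45471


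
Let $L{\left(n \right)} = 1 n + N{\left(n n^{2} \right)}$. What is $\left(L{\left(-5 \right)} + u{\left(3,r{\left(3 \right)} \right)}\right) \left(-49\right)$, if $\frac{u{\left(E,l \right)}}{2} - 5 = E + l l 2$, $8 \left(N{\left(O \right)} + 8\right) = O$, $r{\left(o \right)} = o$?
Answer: $- \frac{9163}{8} \approx -1145.4$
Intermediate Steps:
$N{\left(O \right)} = -8 + \frac{O}{8}$
$L{\left(n \right)} = -8 + n + \frac{n^{3}}{8}$ ($L{\left(n \right)} = 1 n + \left(-8 + \frac{n n^{2}}{8}\right) = n + \left(-8 + \frac{n^{3}}{8}\right) = -8 + n + \frac{n^{3}}{8}$)
$u{\left(E,l \right)} = 10 + 2 E + 4 l^{2}$ ($u{\left(E,l \right)} = 10 + 2 \left(E + l l 2\right) = 10 + 2 \left(E + l^{2} \cdot 2\right) = 10 + 2 \left(E + 2 l^{2}\right) = 10 + \left(2 E + 4 l^{2}\right) = 10 + 2 E + 4 l^{2}$)
$\left(L{\left(-5 \right)} + u{\left(3,r{\left(3 \right)} \right)}\right) \left(-49\right) = \left(\left(-8 - 5 + \frac{\left(-5\right)^{3}}{8}\right) + \left(10 + 2 \cdot 3 + 4 \cdot 3^{2}\right)\right) \left(-49\right) = \left(\left(-8 - 5 + \frac{1}{8} \left(-125\right)\right) + \left(10 + 6 + 4 \cdot 9\right)\right) \left(-49\right) = \left(\left(-8 - 5 - \frac{125}{8}\right) + \left(10 + 6 + 36\right)\right) \left(-49\right) = \left(- \frac{229}{8} + 52\right) \left(-49\right) = \frac{187}{8} \left(-49\right) = - \frac{9163}{8}$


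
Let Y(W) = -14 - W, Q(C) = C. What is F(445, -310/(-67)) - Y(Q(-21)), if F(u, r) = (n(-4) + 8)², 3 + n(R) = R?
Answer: -6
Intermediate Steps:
n(R) = -3 + R
F(u, r) = 1 (F(u, r) = ((-3 - 4) + 8)² = (-7 + 8)² = 1² = 1)
F(445, -310/(-67)) - Y(Q(-21)) = 1 - (-14 - 1*(-21)) = 1 - (-14 + 21) = 1 - 1*7 = 1 - 7 = -6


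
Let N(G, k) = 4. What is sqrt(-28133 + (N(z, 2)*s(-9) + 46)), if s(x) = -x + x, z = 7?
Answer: I*sqrt(28087) ≈ 167.59*I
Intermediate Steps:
s(x) = 0
sqrt(-28133 + (N(z, 2)*s(-9) + 46)) = sqrt(-28133 + (4*0 + 46)) = sqrt(-28133 + (0 + 46)) = sqrt(-28133 + 46) = sqrt(-28087) = I*sqrt(28087)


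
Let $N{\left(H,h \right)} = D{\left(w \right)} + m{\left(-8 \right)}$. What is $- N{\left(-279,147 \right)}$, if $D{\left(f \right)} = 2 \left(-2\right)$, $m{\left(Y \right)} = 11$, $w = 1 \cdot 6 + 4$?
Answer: $-7$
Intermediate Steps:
$w = 10$ ($w = 6 + 4 = 10$)
$D{\left(f \right)} = -4$
$N{\left(H,h \right)} = 7$ ($N{\left(H,h \right)} = -4 + 11 = 7$)
$- N{\left(-279,147 \right)} = \left(-1\right) 7 = -7$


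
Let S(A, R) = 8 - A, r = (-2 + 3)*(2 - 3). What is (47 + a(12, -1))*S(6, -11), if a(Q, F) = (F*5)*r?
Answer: 104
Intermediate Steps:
r = -1 (r = 1*(-1) = -1)
a(Q, F) = -5*F (a(Q, F) = (F*5)*(-1) = (5*F)*(-1) = -5*F)
(47 + a(12, -1))*S(6, -11) = (47 - 5*(-1))*(8 - 1*6) = (47 + 5)*(8 - 6) = 52*2 = 104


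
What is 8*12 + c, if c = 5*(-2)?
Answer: 86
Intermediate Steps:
c = -10
8*12 + c = 8*12 - 10 = 96 - 10 = 86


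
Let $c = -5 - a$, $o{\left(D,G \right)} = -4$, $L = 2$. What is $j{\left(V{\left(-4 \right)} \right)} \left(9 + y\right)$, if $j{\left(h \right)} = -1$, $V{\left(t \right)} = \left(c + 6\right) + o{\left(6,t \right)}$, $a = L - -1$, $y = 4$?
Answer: $-13$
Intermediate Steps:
$a = 3$ ($a = 2 - -1 = 2 + 1 = 3$)
$c = -8$ ($c = -5 - 3 = -8$)
$V{\left(t \right)} = -6$ ($V{\left(t \right)} = \left(-8 + 6\right) - 4 = -2 - 4 = -6$)
$j{\left(V{\left(-4 \right)} \right)} \left(9 + y\right) = - (9 + 4) = \left(-1\right) 13 = -13$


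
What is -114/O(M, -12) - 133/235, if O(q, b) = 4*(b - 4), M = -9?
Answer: 9139/7520 ≈ 1.2153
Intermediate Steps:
O(q, b) = -16 + 4*b (O(q, b) = 4*(-4 + b) = -16 + 4*b)
-114/O(M, -12) - 133/235 = -114/(-16 + 4*(-12)) - 133/235 = -114/(-16 - 48) - 133*1/235 = -114/(-64) - 133/235 = -114*(-1/64) - 133/235 = 57/32 - 133/235 = 9139/7520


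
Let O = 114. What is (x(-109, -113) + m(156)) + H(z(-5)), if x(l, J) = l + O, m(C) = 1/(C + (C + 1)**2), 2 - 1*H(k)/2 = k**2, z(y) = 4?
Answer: -570514/24805 ≈ -23.000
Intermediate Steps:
H(k) = 4 - 2*k**2
m(C) = 1/(C + (1 + C)**2)
x(l, J) = 114 + l (x(l, J) = l + 114 = 114 + l)
(x(-109, -113) + m(156)) + H(z(-5)) = ((114 - 109) + 1/(156 + (1 + 156)**2)) + (4 - 2*4**2) = (5 + 1/(156 + 157**2)) + (4 - 2*16) = (5 + 1/(156 + 24649)) + (4 - 32) = (5 + 1/24805) - 28 = 124026/24805 - 28 = -570514/24805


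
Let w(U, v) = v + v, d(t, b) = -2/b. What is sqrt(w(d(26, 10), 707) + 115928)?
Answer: 3*sqrt(13038) ≈ 342.55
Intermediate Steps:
w(U, v) = 2*v
sqrt(w(d(26, 10), 707) + 115928) = sqrt(2*707 + 115928) = sqrt(1414 + 115928) = sqrt(117342) = 3*sqrt(13038)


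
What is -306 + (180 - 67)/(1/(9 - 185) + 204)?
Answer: -10966430/35903 ≈ -305.45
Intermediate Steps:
-306 + (180 - 67)/(1/(9 - 185) + 204) = -306 + 113/(1/(-176) + 204) = -306 + 113/(-1/176 + 204) = -306 + 113/(35903/176) = -306 + 113*(176/35903) = -306 + 19888/35903 = -10966430/35903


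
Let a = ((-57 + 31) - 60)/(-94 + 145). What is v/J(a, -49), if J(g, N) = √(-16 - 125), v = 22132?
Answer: -22132*I*√141/141 ≈ -1863.9*I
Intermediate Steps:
a = -86/51 (a = (-26 - 60)/51 = -86*1/51 = -86/51 ≈ -1.6863)
J(g, N) = I*√141 (J(g, N) = √(-141) = I*√141)
v/J(a, -49) = 22132/((I*√141)) = 22132*(-I*√141/141) = -22132*I*√141/141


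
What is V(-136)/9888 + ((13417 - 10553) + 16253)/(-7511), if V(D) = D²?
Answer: -223685/331557 ≈ -0.67465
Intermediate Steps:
V(-136)/9888 + ((13417 - 10553) + 16253)/(-7511) = (-136)²/9888 + ((13417 - 10553) + 16253)/(-7511) = 18496*(1/9888) + (2864 + 16253)*(-1/7511) = 578/309 + 19117*(-1/7511) = 578/309 - 2731/1073 = -223685/331557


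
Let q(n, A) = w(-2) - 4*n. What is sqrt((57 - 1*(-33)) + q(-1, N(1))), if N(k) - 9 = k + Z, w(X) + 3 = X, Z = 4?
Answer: sqrt(89) ≈ 9.4340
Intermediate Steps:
w(X) = -3 + X
N(k) = 13 + k (N(k) = 9 + (k + 4) = 9 + (4 + k) = 13 + k)
q(n, A) = -5 - 4*n (q(n, A) = (-3 - 2) - 4*n = -5 - 4*n)
sqrt((57 - 1*(-33)) + q(-1, N(1))) = sqrt((57 - 1*(-33)) + (-5 - 4*(-1))) = sqrt((57 + 33) + (-5 + 4)) = sqrt(90 - 1) = sqrt(89)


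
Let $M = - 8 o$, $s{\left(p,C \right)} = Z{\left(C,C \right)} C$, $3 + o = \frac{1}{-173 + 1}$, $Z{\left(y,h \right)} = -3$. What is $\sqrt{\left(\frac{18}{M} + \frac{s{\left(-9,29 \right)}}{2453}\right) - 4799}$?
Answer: $\frac{i \sqrt{63778900150427}}{115291} \approx 69.27 i$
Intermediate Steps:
$o = - \frac{517}{172}$ ($o = -3 + \frac{1}{-173 + 1} = -3 + \frac{1}{-172} = -3 - \frac{1}{172} = - \frac{517}{172} \approx -3.0058$)
$s{\left(p,C \right)} = - 3 C$
$M = \frac{1034}{43}$ ($M = \left(-8\right) \left(- \frac{517}{172}\right) = \frac{1034}{43} \approx 24.047$)
$\sqrt{\left(\frac{18}{M} + \frac{s{\left(-9,29 \right)}}{2453}\right) - 4799} = \sqrt{\left(\frac{18}{\frac{1034}{43}} + \frac{\left(-3\right) 29}{2453}\right) - 4799} = \sqrt{\left(18 \cdot \frac{43}{1034} - \frac{87}{2453}\right) - 4799} = \sqrt{\left(\frac{387}{517} - \frac{87}{2453}\right) - 4799} = \sqrt{\frac{82212}{115291} - 4799} = \sqrt{- \frac{553199297}{115291}} = \frac{i \sqrt{63778900150427}}{115291}$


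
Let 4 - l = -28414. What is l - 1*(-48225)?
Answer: 76643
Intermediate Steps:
l = 28418 (l = 4 - 1*(-28414) = 4 + 28414 = 28418)
l - 1*(-48225) = 28418 - 1*(-48225) = 28418 + 48225 = 76643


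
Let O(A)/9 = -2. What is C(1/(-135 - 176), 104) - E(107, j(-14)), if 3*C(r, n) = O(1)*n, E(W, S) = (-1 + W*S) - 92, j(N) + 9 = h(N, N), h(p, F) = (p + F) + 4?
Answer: 3000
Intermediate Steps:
h(p, F) = 4 + F + p (h(p, F) = (F + p) + 4 = 4 + F + p)
O(A) = -18 (O(A) = 9*(-2) = -18)
j(N) = -5 + 2*N (j(N) = -9 + (4 + N + N) = -9 + (4 + 2*N) = -5 + 2*N)
E(W, S) = -93 + S*W (E(W, S) = (-1 + S*W) - 92 = -93 + S*W)
C(r, n) = -6*n (C(r, n) = (-18*n)/3 = -6*n)
C(1/(-135 - 176), 104) - E(107, j(-14)) = -6*104 - (-93 + (-5 + 2*(-14))*107) = -624 - (-93 + (-5 - 28)*107) = -624 - (-93 - 33*107) = -624 - (-93 - 3531) = -624 - 1*(-3624) = -624 + 3624 = 3000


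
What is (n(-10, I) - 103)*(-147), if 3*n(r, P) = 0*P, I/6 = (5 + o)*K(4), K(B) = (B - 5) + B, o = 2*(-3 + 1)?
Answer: 15141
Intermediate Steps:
o = -4 (o = 2*(-2) = -4)
K(B) = -5 + 2*B (K(B) = (-5 + B) + B = -5 + 2*B)
I = 18 (I = 6*((5 - 4)*(-5 + 2*4)) = 6*(1*(-5 + 8)) = 6*(1*3) = 6*3 = 18)
n(r, P) = 0 (n(r, P) = (0*P)/3 = (⅓)*0 = 0)
(n(-10, I) - 103)*(-147) = (0 - 103)*(-147) = -103*(-147) = 15141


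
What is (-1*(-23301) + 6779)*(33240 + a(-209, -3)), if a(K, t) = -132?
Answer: 995888640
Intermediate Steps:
(-1*(-23301) + 6779)*(33240 + a(-209, -3)) = (-1*(-23301) + 6779)*(33240 - 132) = (23301 + 6779)*33108 = 30080*33108 = 995888640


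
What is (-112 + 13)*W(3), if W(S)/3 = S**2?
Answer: -2673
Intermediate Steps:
W(S) = 3*S**2
(-112 + 13)*W(3) = (-112 + 13)*(3*3**2) = -297*9 = -99*27 = -2673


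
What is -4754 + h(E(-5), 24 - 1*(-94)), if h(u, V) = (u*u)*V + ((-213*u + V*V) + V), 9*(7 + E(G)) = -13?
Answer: 1579588/81 ≈ 19501.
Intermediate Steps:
E(G) = -76/9 (E(G) = -7 + (⅑)*(-13) = -7 - 13/9 = -76/9)
h(u, V) = V + V² - 213*u + V*u² (h(u, V) = u²*V + ((-213*u + V²) + V) = V*u² + ((V² - 213*u) + V) = V*u² + (V + V² - 213*u) = V + V² - 213*u + V*u²)
-4754 + h(E(-5), 24 - 1*(-94)) = -4754 + ((24 - 1*(-94)) + (24 - 1*(-94))² - 213*(-76/9) + (24 - 1*(-94))*(-76/9)²) = -4754 + ((24 + 94) + (24 + 94)² + 5396/3 + (24 + 94)*(5776/81)) = -4754 + (118 + 118² + 5396/3 + 118*(5776/81)) = -4754 + (118 + 13924 + 5396/3 + 681568/81) = -4754 + 1964662/81 = 1579588/81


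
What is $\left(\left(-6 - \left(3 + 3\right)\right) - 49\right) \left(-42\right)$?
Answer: $2562$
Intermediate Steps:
$\left(\left(-6 - \left(3 + 3\right)\right) - 49\right) \left(-42\right) = \left(\left(-6 - 6\right) - 49\right) \left(-42\right) = \left(-12 - 49\right) \left(-42\right) = \left(-61\right) \left(-42\right) = 2562$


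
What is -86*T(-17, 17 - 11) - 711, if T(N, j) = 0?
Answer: -711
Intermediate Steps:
-86*T(-17, 17 - 11) - 711 = -86*0 - 711 = 0 - 711 = -711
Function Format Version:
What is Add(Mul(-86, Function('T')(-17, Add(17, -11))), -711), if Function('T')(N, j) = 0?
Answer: -711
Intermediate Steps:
Add(Mul(-86, Function('T')(-17, Add(17, -11))), -711) = Add(Mul(-86, 0), -711) = Add(0, -711) = -711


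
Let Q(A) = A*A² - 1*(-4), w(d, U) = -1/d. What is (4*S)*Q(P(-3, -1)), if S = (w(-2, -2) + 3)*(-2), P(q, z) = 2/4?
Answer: -231/2 ≈ -115.50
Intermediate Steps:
P(q, z) = ½ (P(q, z) = 2*(¼) = ½)
Q(A) = 4 + A³ (Q(A) = A³ + 4 = 4 + A³)
S = -7 (S = (-1/(-2) + 3)*(-2) = (-1*(-½) + 3)*(-2) = (½ + 3)*(-2) = (7/2)*(-2) = -7)
(4*S)*Q(P(-3, -1)) = (4*(-7))*(4 + (½)³) = -28*(4 + ⅛) = -28*33/8 = -231/2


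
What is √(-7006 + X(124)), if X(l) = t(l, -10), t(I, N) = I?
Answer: I*√6882 ≈ 82.958*I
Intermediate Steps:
X(l) = l
√(-7006 + X(124)) = √(-7006 + 124) = √(-6882) = I*√6882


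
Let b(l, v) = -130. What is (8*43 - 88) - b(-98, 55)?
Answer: 386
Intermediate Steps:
(8*43 - 88) - b(-98, 55) = (8*43 - 88) - 1*(-130) = (344 - 88) + 130 = 256 + 130 = 386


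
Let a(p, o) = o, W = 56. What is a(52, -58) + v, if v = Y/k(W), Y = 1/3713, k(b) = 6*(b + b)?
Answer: -144717887/2495136 ≈ -58.000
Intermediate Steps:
k(b) = 12*b (k(b) = 6*(2*b) = 12*b)
Y = 1/3713 ≈ 0.00026932
v = 1/2495136 (v = 1/(3713*((12*56))) = (1/3713)/672 = (1/3713)*(1/672) = 1/2495136 ≈ 4.0078e-7)
a(52, -58) + v = -58 + 1/2495136 = -144717887/2495136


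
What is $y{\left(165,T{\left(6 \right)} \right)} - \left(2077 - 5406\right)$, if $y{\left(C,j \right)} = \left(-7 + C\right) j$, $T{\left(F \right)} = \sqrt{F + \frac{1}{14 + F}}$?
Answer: $3329 + \frac{869 \sqrt{5}}{5} \approx 3717.6$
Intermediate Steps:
$y{\left(C,j \right)} = j \left(-7 + C\right)$
$y{\left(165,T{\left(6 \right)} \right)} - \left(2077 - 5406\right) = \sqrt{\frac{1 + 6 \left(14 + 6\right)}{14 + 6}} \left(-7 + 165\right) - \left(2077 - 5406\right) = \sqrt{\frac{1 + 6 \cdot 20}{20}} \cdot 158 - \left(2077 - 5406\right) = \sqrt{\frac{1 + 120}{20}} \cdot 158 - -3329 = \sqrt{\frac{1}{20} \cdot 121} \cdot 158 + 3329 = \sqrt{\frac{121}{20}} \cdot 158 + 3329 = \frac{11 \sqrt{5}}{10} \cdot 158 + 3329 = \frac{869 \sqrt{5}}{5} + 3329 = 3329 + \frac{869 \sqrt{5}}{5}$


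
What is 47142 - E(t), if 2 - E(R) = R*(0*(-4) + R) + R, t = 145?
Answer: 68310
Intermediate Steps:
E(R) = 2 - R - R² (E(R) = 2 - (R*(0*(-4) + R) + R) = 2 - (R*(0 + R) + R) = 2 - (R*R + R) = 2 - (R² + R) = 2 - (R + R²) = 2 + (-R - R²) = 2 - R - R²)
47142 - E(t) = 47142 - (2 - 1*145 - 1*145²) = 47142 - (2 - 145 - 1*21025) = 47142 - (2 - 145 - 21025) = 47142 - 1*(-21168) = 47142 + 21168 = 68310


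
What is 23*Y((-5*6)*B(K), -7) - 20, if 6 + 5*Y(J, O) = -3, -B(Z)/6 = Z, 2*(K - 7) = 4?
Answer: -307/5 ≈ -61.400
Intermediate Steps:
K = 9 (K = 7 + (1/2)*4 = 7 + 2 = 9)
B(Z) = -6*Z
Y(J, O) = -9/5 (Y(J, O) = -6/5 + (1/5)*(-3) = -6/5 - 3/5 = -9/5)
23*Y((-5*6)*B(K), -7) - 20 = 23*(-9/5) - 20 = -207/5 - 20 = -307/5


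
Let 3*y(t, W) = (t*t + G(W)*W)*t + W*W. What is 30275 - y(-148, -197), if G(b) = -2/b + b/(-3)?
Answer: 4136804/9 ≈ 4.5965e+5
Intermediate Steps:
G(b) = -2/b - b/3 (G(b) = -2/b + b*(-⅓) = -2/b - b/3)
y(t, W) = W²/3 + t*(t² + W*(-2/W - W/3))/3 (y(t, W) = ((t*t + (-2/W - W/3)*W)*t + W*W)/3 = ((t² + W*(-2/W - W/3))*t + W²)/3 = (t*(t² + W*(-2/W - W/3)) + W²)/3 = (W² + t*(t² + W*(-2/W - W/3)))/3 = W²/3 + t*(t² + W*(-2/W - W/3))/3)
30275 - y(-148, -197) = 30275 - ((⅓)*(-197)² + (⅓)*(-148)³ - ⅑*(-148)*(6 + (-197)²)) = 30275 - ((⅓)*38809 + (⅓)*(-3241792) - ⅑*(-148)*(6 + 38809)) = 30275 - (38809/3 - 3241792/3 - ⅑*(-148)*38815) = 30275 - (38809/3 - 3241792/3 + 5744620/9) = 30275 - 1*(-3864329/9) = 30275 + 3864329/9 = 4136804/9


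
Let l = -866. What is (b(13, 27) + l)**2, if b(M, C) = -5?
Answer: 758641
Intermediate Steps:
(b(13, 27) + l)**2 = (-5 - 866)**2 = (-871)**2 = 758641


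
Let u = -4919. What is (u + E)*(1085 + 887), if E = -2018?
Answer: -13679764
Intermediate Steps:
(u + E)*(1085 + 887) = (-4919 - 2018)*(1085 + 887) = -6937*1972 = -13679764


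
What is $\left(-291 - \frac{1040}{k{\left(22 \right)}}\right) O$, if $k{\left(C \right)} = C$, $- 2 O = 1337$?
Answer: $\frac{4974977}{22} \approx 2.2614 \cdot 10^{5}$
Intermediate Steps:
$O = - \frac{1337}{2}$ ($O = \left(- \frac{1}{2}\right) 1337 = - \frac{1337}{2} \approx -668.5$)
$\left(-291 - \frac{1040}{k{\left(22 \right)}}\right) O = \left(-291 - \frac{1040}{22}\right) \left(- \frac{1337}{2}\right) = \left(-291 - \frac{520}{11}\right) \left(- \frac{1337}{2}\right) = \left(- \frac{3721}{11}\right) \left(- \frac{1337}{2}\right) = \frac{4974977}{22}$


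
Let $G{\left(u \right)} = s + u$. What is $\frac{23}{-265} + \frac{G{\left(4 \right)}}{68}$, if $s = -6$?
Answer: $- \frac{1047}{9010} \approx -0.1162$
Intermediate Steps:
$G{\left(u \right)} = -6 + u$
$\frac{23}{-265} + \frac{G{\left(4 \right)}}{68} = \frac{23}{-265} + \frac{-6 + 4}{68} = 23 \left(- \frac{1}{265}\right) - \frac{1}{34} = - \frac{23}{265} - \frac{1}{34} = - \frac{1047}{9010}$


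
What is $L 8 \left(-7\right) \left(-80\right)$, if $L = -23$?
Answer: $-103040$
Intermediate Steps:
$L 8 \left(-7\right) \left(-80\right) = - 23 \cdot 8 \left(-7\right) \left(-80\right) = \left(-23\right) \left(-56\right) \left(-80\right) = 1288 \left(-80\right) = -103040$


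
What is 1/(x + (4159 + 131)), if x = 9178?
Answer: 1/13468 ≈ 7.4250e-5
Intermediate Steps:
1/(x + (4159 + 131)) = 1/(9178 + (4159 + 131)) = 1/(9178 + 4290) = 1/13468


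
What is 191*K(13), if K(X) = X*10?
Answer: 24830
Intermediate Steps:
K(X) = 10*X
191*K(13) = 191*(10*13) = 191*130 = 24830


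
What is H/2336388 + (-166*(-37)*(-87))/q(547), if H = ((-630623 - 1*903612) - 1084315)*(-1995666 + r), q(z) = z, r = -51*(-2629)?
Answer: 444198302862933/213000706 ≈ 2.0854e+6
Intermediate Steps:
r = 134079
H = 4874658638850 (H = ((-630623 - 1*903612) - 1084315)*(-1995666 + 134079) = ((-630623 - 903612) - 1084315)*(-1861587) = (-1534235 - 1084315)*(-1861587) = -2618550*(-1861587) = 4874658638850)
H/2336388 + (-166*(-37)*(-87))/q(547) = 4874658638850/2336388 + (-166*(-37)*(-87))/547 = 4874658638850*(1/2336388) + (6142*(-87))*(1/547) = 812443106475/389398 - 534354*1/547 = 812443106475/389398 - 534354/547 = 444198302862933/213000706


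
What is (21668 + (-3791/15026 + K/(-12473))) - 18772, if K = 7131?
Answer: 542611851459/187419298 ≈ 2895.2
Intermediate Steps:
(21668 + (-3791/15026 + K/(-12473))) - 18772 = (21668 + (-3791/15026 + 7131/(-12473))) - 18772 = (21668 + (-3791*1/15026 + 7131*(-1/12473))) - 18772 = (21668 + (-3791/15026 - 7131/12473)) - 18772 = (21668 - 154435549/187419298) - 18772 = 4060846913515/187419298 - 18772 = 542611851459/187419298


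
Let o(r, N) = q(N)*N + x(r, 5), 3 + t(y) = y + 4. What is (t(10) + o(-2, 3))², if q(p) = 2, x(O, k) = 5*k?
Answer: 1764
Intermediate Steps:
t(y) = 1 + y (t(y) = -3 + (y + 4) = -3 + (4 + y) = 1 + y)
o(r, N) = 25 + 2*N (o(r, N) = 2*N + 5*5 = 2*N + 25 = 25 + 2*N)
(t(10) + o(-2, 3))² = ((1 + 10) + (25 + 2*3))² = (11 + (25 + 6))² = (11 + 31)² = 42² = 1764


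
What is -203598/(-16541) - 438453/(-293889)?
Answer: 22362554565/1620405983 ≈ 13.801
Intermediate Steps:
-203598/(-16541) - 438453/(-293889) = -203598*(-1/16541) - 438453*(-1/293889) = 203598/16541 + 146151/97963 = 22362554565/1620405983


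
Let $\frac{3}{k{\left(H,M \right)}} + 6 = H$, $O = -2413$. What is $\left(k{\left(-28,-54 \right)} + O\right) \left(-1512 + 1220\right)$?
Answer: $\frac{11978570}{17} \approx 7.0462 \cdot 10^{5}$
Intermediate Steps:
$k{\left(H,M \right)} = \frac{3}{-6 + H}$
$\left(k{\left(-28,-54 \right)} + O\right) \left(-1512 + 1220\right) = \left(\frac{3}{-6 - 28} - 2413\right) \left(-1512 + 1220\right) = \left(\frac{3}{-34} - 2413\right) \left(-292\right) = \left(3 \left(- \frac{1}{34}\right) - 2413\right) \left(-292\right) = \left(- \frac{3}{34} - 2413\right) \left(-292\right) = \left(- \frac{82045}{34}\right) \left(-292\right) = \frac{11978570}{17}$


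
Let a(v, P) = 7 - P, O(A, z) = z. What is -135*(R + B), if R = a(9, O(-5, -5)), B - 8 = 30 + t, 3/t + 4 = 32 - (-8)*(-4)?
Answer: -26595/4 ≈ -6648.8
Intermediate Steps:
t = -¾ (t = 3/(-4 + (32 - (-8)*(-4))) = 3/(-4 + (32 - 1*32)) = 3/(-4 + (32 - 32)) = 3/(-4 + 0) = 3/(-4) = 3*(-¼) = -¾ ≈ -0.75000)
B = 149/4 (B = 8 + (30 - ¾) = 8 + 117/4 = 149/4 ≈ 37.250)
R = 12 (R = 7 - 1*(-5) = 7 + 5 = 12)
-135*(R + B) = -135*(12 + 149/4) = -135*197/4 = -26595/4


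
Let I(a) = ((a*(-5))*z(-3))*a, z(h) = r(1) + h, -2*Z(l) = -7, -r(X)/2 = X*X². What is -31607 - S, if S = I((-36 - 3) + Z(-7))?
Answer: -252453/4 ≈ -63113.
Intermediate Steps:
r(X) = -2*X³ (r(X) = -2*X*X² = -2*X³)
Z(l) = 7/2 (Z(l) = -½*(-7) = 7/2)
z(h) = -2 + h (z(h) = -2*1³ + h = -2*1 + h = -2 + h)
I(a) = 25*a² (I(a) = ((a*(-5))*(-2 - 3))*a = (-5*a*(-5))*a = (25*a)*a = 25*a²)
S = 126025/4 (S = 25*((-36 - 3) + 7/2)² = 25*(-39 + 7/2)² = 25*(-71/2)² = 25*(5041/4) = 126025/4 ≈ 31506.)
-31607 - S = -31607 - 1*126025/4 = -31607 - 126025/4 = -252453/4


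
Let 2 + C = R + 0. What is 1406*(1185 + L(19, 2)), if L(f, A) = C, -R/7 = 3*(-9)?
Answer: 1929032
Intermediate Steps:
R = 189 (R = -21*(-9) = -7*(-27) = 189)
C = 187 (C = -2 + (189 + 0) = -2 + 189 = 187)
L(f, A) = 187
1406*(1185 + L(19, 2)) = 1406*(1185 + 187) = 1406*1372 = 1929032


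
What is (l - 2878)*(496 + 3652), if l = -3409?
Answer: -26078476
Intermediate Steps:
(l - 2878)*(496 + 3652) = (-3409 - 2878)*(496 + 3652) = -6287*4148 = -26078476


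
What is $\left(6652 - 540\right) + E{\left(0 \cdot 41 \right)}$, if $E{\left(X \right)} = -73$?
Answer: $6039$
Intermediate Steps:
$\left(6652 - 540\right) + E{\left(0 \cdot 41 \right)} = \left(6652 - 540\right) - 73 = 6112 - 73 = 6039$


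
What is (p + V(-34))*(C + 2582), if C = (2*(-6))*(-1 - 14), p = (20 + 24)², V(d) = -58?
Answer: 5187036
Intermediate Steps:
p = 1936 (p = 44² = 1936)
C = 180 (C = -12*(-15) = 180)
(p + V(-34))*(C + 2582) = (1936 - 58)*(180 + 2582) = 1878*2762 = 5187036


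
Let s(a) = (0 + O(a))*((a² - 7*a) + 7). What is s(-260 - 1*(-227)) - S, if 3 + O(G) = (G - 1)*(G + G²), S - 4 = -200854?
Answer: -47447739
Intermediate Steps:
S = -200850 (S = 4 - 200854 = -200850)
O(G) = -3 + (-1 + G)*(G + G²) (O(G) = -3 + (G - 1)*(G + G²) = -3 + (-1 + G)*(G + G²))
s(a) = (-3 + a³ - a)*(7 + a² - 7*a) (s(a) = (0 + (-3 + a³ - a))*((a² - 7*a) + 7) = (-3 + a³ - a)*(7 + a² - 7*a))
s(-260 - 1*(-227)) - S = -(3 + (-260 - 1*(-227)) - (-260 - 1*(-227))³)*(7 + (-260 - 1*(-227))² - 7*(-260 - 1*(-227))) - 1*(-200850) = -(3 + (-260 + 227) - (-260 + 227)³)*(7 + (-260 + 227)² - 7*(-260 + 227)) + 200850 = -(3 - 33 - 1*(-33)³)*(7 + (-33)² - 7*(-33)) + 200850 = -(3 - 33 - 1*(-35937))*(7 + 1089 + 231) + 200850 = -1*(3 - 33 + 35937)*1327 + 200850 = -1*35907*1327 + 200850 = -47648589 + 200850 = -47447739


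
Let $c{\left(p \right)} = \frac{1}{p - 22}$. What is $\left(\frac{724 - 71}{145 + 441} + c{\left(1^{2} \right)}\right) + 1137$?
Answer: $\frac{14005049}{12306} \approx 1138.1$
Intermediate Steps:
$c{\left(p \right)} = \frac{1}{-22 + p}$ ($c{\left(p \right)} = \frac{1}{p - 22} = \frac{1}{-22 + p}$)
$\left(\frac{724 - 71}{145 + 441} + c{\left(1^{2} \right)}\right) + 1137 = \left(\frac{724 - 71}{145 + 441} + \frac{1}{-22 + 1^{2}}\right) + 1137 = \left(\frac{653}{586} + \frac{1}{-22 + 1}\right) + 1137 = \left(653 \cdot \frac{1}{586} + \frac{1}{-21}\right) + 1137 = \left(\frac{653}{586} - \frac{1}{21}\right) + 1137 = \frac{13127}{12306} + 1137 = \frac{14005049}{12306}$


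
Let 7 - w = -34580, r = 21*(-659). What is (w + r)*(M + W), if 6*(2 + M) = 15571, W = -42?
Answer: 52931606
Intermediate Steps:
r = -13839
w = 34587 (w = 7 - 1*(-34580) = 7 + 34580 = 34587)
M = 15559/6 (M = -2 + (⅙)*15571 = -2 + 15571/6 = 15559/6 ≈ 2593.2)
(w + r)*(M + W) = (34587 - 13839)*(15559/6 - 42) = 20748*(15307/6) = 52931606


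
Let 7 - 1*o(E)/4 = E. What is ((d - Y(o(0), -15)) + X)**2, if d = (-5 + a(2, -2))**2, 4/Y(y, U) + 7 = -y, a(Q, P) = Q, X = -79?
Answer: 5982916/1225 ≈ 4884.0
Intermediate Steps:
o(E) = 28 - 4*E
Y(y, U) = 4/(-7 - y)
d = 9 (d = (-5 + 2)**2 = (-3)**2 = 9)
((d - Y(o(0), -15)) + X)**2 = ((9 - (-4)/(7 + (28 - 4*0))) - 79)**2 = ((9 - (-4)/(7 + (28 + 0))) - 79)**2 = ((9 - (-4)/(7 + 28)) - 79)**2 = ((9 - (-4)/35) - 79)**2 = ((9 - 1*(-4/35)) - 79)**2 = ((9 + 4/35) - 79)**2 = (319/35 - 79)**2 = (-2446/35)**2 = 5982916/1225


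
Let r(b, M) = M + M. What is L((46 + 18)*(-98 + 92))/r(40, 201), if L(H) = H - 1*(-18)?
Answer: -61/67 ≈ -0.91045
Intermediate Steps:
r(b, M) = 2*M
L(H) = 18 + H (L(H) = H + 18 = 18 + H)
L((46 + 18)*(-98 + 92))/r(40, 201) = (18 + (46 + 18)*(-98 + 92))/((2*201)) = (18 + 64*(-6))/402 = (18 - 384)*(1/402) = -366*1/402 = -61/67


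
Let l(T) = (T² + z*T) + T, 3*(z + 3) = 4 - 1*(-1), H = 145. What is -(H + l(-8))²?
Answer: -403225/9 ≈ -44803.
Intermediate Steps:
z = -4/3 (z = -3 + (4 - 1*(-1))/3 = -3 + (4 + 1)/3 = -3 + (⅓)*5 = -3 + 5/3 = -4/3 ≈ -1.3333)
l(T) = T² - T/3 (l(T) = (T² - 4*T/3) + T = T² - T/3)
-(H + l(-8))² = -(145 - 8*(-⅓ - 8))² = -(145 - 8*(-25/3))² = -(145 + 200/3)² = -(635/3)² = -1*403225/9 = -403225/9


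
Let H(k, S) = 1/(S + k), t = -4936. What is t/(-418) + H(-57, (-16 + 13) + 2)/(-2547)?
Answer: 364587977/30874734 ≈ 11.809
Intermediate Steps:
t/(-418) + H(-57, (-16 + 13) + 2)/(-2547) = -4936/(-418) + 1/((((-16 + 13) + 2) - 57)*(-2547)) = -4936*(-1/418) - 1/2547/((-3 + 2) - 57) = 2468/209 - 1/2547/(-1 - 57) = 2468/209 - 1/2547/(-58) = 2468/209 - 1/58*(-1/2547) = 2468/209 + 1/147726 = 364587977/30874734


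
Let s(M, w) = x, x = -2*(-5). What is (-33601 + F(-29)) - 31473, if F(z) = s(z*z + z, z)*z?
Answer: -65364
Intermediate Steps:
x = 10
s(M, w) = 10
F(z) = 10*z
(-33601 + F(-29)) - 31473 = (-33601 + 10*(-29)) - 31473 = (-33601 - 290) - 31473 = -33891 - 31473 = -65364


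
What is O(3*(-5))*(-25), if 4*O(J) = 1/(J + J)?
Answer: 5/24 ≈ 0.20833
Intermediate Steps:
O(J) = 1/(8*J) (O(J) = 1/(4*(J + J)) = 1/(4*((2*J))) = (1/(2*J))/4 = 1/(8*J))
O(3*(-5))*(-25) = (1/(8*((3*(-5)))))*(-25) = ((⅛)/(-15))*(-25) = ((⅛)*(-1/15))*(-25) = -1/120*(-25) = 5/24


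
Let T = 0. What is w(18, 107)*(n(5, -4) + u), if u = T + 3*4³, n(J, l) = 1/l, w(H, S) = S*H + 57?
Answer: 1520961/4 ≈ 3.8024e+5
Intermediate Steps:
w(H, S) = 57 + H*S (w(H, S) = H*S + 57 = 57 + H*S)
u = 192 (u = 0 + 3*4³ = 0 + 3*64 = 0 + 192 = 192)
w(18, 107)*(n(5, -4) + u) = (57 + 18*107)*(1/(-4) + 192) = (57 + 1926)*(-¼ + 192) = 1983*(767/4) = 1520961/4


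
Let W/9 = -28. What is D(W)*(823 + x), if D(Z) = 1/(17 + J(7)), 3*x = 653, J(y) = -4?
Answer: 3122/39 ≈ 80.051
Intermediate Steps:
W = -252 (W = 9*(-28) = -252)
x = 653/3 (x = (⅓)*653 = 653/3 ≈ 217.67)
D(Z) = 1/13 (D(Z) = 1/(17 - 4) = 1/13)
D(W)*(823 + x) = (823 + 653/3)/13 = (1/13)*(3122/3) = 3122/39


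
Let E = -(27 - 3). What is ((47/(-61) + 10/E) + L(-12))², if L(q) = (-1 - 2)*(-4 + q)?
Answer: 1174227289/535824 ≈ 2191.4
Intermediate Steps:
L(q) = 12 - 3*q (L(q) = -3*(-4 + q) = 12 - 3*q)
E = -24 (E = -1*24 = -24)
((47/(-61) + 10/E) + L(-12))² = ((47/(-61) + 10/(-24)) + (12 - 3*(-12)))² = ((47*(-1/61) + 10*(-1/24)) + (12 + 36))² = ((-47/61 - 5/12) + 48)² = (-869/732 + 48)² = (34267/732)² = 1174227289/535824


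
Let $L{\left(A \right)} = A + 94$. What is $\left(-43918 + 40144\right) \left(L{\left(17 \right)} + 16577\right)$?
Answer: $-62980512$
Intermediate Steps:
$L{\left(A \right)} = 94 + A$
$\left(-43918 + 40144\right) \left(L{\left(17 \right)} + 16577\right) = \left(-43918 + 40144\right) \left(\left(94 + 17\right) + 16577\right) = - 3774 \left(111 + 16577\right) = \left(-3774\right) 16688 = -62980512$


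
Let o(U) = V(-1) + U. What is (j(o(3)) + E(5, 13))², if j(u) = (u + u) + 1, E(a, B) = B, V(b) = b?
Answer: 324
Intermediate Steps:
o(U) = -1 + U
j(u) = 1 + 2*u (j(u) = 2*u + 1 = 1 + 2*u)
(j(o(3)) + E(5, 13))² = ((1 + 2*(-1 + 3)) + 13)² = ((1 + 2*2) + 13)² = ((1 + 4) + 13)² = (5 + 13)² = 18² = 324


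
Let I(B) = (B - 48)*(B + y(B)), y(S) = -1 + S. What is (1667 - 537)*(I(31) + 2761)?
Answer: 1948120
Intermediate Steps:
I(B) = (-1 + 2*B)*(-48 + B) (I(B) = (B - 48)*(B + (-1 + B)) = (-48 + B)*(-1 + 2*B) = (-1 + 2*B)*(-48 + B))
(1667 - 537)*(I(31) + 2761) = (1667 - 537)*((48 - 97*31 + 2*31²) + 2761) = 1130*((48 - 3007 + 2*961) + 2761) = 1130*((48 - 3007 + 1922) + 2761) = 1130*(-1037 + 2761) = 1130*1724 = 1948120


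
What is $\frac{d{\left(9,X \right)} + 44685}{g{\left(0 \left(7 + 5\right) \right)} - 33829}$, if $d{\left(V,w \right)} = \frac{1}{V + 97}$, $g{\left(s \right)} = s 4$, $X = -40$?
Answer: $- \frac{4736611}{3585874} \approx -1.3209$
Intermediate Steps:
$g{\left(s \right)} = 4 s$
$d{\left(V,w \right)} = \frac{1}{97 + V}$
$\frac{d{\left(9,X \right)} + 44685}{g{\left(0 \left(7 + 5\right) \right)} - 33829} = \frac{\frac{1}{97 + 9} + 44685}{4 \cdot 0 \left(7 + 5\right) - 33829} = \frac{\frac{1}{106} + 44685}{4 \cdot 0 \cdot 12 - 33829} = \frac{\frac{1}{106} + 44685}{4 \cdot 0 - 33829} = \frac{4736611}{106 \left(0 - 33829\right)} = \frac{4736611}{106 \left(-33829\right)} = \frac{4736611}{106} \left(- \frac{1}{33829}\right) = - \frac{4736611}{3585874}$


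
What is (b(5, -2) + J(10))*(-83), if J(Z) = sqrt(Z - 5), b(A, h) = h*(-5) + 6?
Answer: -1328 - 83*sqrt(5) ≈ -1513.6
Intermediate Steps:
b(A, h) = 6 - 5*h (b(A, h) = -5*h + 6 = 6 - 5*h)
J(Z) = sqrt(-5 + Z)
(b(5, -2) + J(10))*(-83) = ((6 - 5*(-2)) + sqrt(-5 + 10))*(-83) = ((6 + 10) + sqrt(5))*(-83) = (16 + sqrt(5))*(-83) = -1328 - 83*sqrt(5)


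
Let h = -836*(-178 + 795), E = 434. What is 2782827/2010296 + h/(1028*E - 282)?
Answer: 101922137069/448165338760 ≈ 0.22742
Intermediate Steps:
h = -515812 (h = -836*617 = -515812)
2782827/2010296 + h/(1028*E - 282) = 2782827/2010296 - 515812/(1028*434 - 282) = 2782827*(1/2010296) - 515812/(446152 - 282) = 2782827/2010296 - 515812/445870 = 2782827/2010296 - 515812*1/445870 = 2782827/2010296 - 257906/222935 = 101922137069/448165338760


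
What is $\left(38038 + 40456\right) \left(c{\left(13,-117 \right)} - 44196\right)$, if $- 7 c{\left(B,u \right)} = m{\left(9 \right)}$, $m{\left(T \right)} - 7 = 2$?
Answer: $- \frac{24284552214}{7} \approx -3.4692 \cdot 10^{9}$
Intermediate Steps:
$m{\left(T \right)} = 9$ ($m{\left(T \right)} = 7 + 2 = 9$)
$c{\left(B,u \right)} = - \frac{9}{7}$ ($c{\left(B,u \right)} = \left(- \frac{1}{7}\right) 9 = - \frac{9}{7}$)
$\left(38038 + 40456\right) \left(c{\left(13,-117 \right)} - 44196\right) = \left(38038 + 40456\right) \left(- \frac{9}{7} - 44196\right) = 78494 \left(- \frac{309381}{7}\right) = - \frac{24284552214}{7}$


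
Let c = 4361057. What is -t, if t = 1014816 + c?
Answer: -5375873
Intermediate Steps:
t = 5375873 (t = 1014816 + 4361057 = 5375873)
-t = -1*5375873 = -5375873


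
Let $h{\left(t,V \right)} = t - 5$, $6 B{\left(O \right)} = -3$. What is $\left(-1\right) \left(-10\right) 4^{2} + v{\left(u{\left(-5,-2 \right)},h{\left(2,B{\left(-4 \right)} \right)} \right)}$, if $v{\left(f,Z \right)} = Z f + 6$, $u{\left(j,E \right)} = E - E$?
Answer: $166$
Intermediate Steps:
$B{\left(O \right)} = - \frac{1}{2}$ ($B{\left(O \right)} = \frac{1}{6} \left(-3\right) = - \frac{1}{2}$)
$h{\left(t,V \right)} = -5 + t$
$u{\left(j,E \right)} = 0$
$v{\left(f,Z \right)} = 6 + Z f$
$\left(-1\right) \left(-10\right) 4^{2} + v{\left(u{\left(-5,-2 \right)},h{\left(2,B{\left(-4 \right)} \right)} \right)} = \left(-1\right) \left(-10\right) 4^{2} + \left(6 + \left(-5 + 2\right) 0\right) = 10 \cdot 16 + \left(6 - 0\right) = 160 + \left(6 + 0\right) = 160 + 6 = 166$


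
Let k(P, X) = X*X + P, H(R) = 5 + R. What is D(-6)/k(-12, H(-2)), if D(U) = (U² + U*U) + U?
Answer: -22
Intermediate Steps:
D(U) = U + 2*U² (D(U) = (U² + U²) + U = 2*U² + U = U + 2*U²)
k(P, X) = P + X² (k(P, X) = X² + P = P + X²)
D(-6)/k(-12, H(-2)) = (-6*(1 + 2*(-6)))/(-12 + (5 - 2)²) = (-6*(1 - 12))/(-12 + 3²) = (-6*(-11))/(-12 + 9) = 66/(-3) = 66*(-⅓) = -22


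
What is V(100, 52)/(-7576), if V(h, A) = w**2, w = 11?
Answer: -121/7576 ≈ -0.015971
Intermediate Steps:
V(h, A) = 121 (V(h, A) = 11**2 = 121)
V(100, 52)/(-7576) = 121/(-7576) = 121*(-1/7576) = -121/7576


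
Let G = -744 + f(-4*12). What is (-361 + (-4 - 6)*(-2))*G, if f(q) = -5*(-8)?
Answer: 240064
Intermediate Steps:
f(q) = 40
G = -704 (G = -744 + 40 = -704)
(-361 + (-4 - 6)*(-2))*G = (-361 + (-4 - 6)*(-2))*(-704) = (-361 - 10*(-2))*(-704) = (-361 + 20)*(-704) = -341*(-704) = 240064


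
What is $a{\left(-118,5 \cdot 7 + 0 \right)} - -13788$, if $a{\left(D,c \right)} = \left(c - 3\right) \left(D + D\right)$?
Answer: $6236$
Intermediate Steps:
$a{\left(D,c \right)} = 2 D \left(-3 + c\right)$ ($a{\left(D,c \right)} = \left(c - 3\right) 2 D = \left(-3 + c\right) 2 D = 2 D \left(-3 + c\right)$)
$a{\left(-118,5 \cdot 7 + 0 \right)} - -13788 = 2 \left(-118\right) \left(-3 + \left(5 \cdot 7 + 0\right)\right) - -13788 = 2 \left(-118\right) \left(-3 + \left(35 + 0\right)\right) + 13788 = 2 \left(-118\right) \left(-3 + 35\right) + 13788 = 2 \left(-118\right) 32 + 13788 = -7552 + 13788 = 6236$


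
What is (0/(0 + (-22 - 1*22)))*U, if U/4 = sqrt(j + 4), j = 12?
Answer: 0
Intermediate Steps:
U = 16 (U = 4*sqrt(12 + 4) = 4*sqrt(16) = 4*4 = 16)
(0/(0 + (-22 - 1*22)))*U = (0/(0 + (-22 - 1*22)))*16 = (0/(0 + (-22 - 22)))*16 = (0/(0 - 44))*16 = (0/(-44))*16 = -1/44*0*16 = 0*16 = 0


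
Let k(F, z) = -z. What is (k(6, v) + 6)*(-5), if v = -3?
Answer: -45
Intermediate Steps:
(k(6, v) + 6)*(-5) = (-1*(-3) + 6)*(-5) = (3 + 6)*(-5) = 9*(-5) = -45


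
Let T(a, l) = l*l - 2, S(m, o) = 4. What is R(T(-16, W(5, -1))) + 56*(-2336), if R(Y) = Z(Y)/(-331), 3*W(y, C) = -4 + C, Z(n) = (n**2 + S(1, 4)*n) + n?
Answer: -3507308140/26811 ≈ -1.3082e+5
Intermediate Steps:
Z(n) = n**2 + 5*n (Z(n) = (n**2 + 4*n) + n = n**2 + 5*n)
W(y, C) = -4/3 + C/3 (W(y, C) = (-4 + C)/3 = -4/3 + C/3)
T(a, l) = -2 + l**2 (T(a, l) = l**2 - 2 = -2 + l**2)
R(Y) = -Y*(5 + Y)/331 (R(Y) = (Y*(5 + Y))/(-331) = (Y*(5 + Y))*(-1/331) = -Y*(5 + Y)/331)
R(T(-16, W(5, -1))) + 56*(-2336) = -(-2 + (-4/3 + (1/3)*(-1))**2)*(5 + (-2 + (-4/3 + (1/3)*(-1))**2))/331 + 56*(-2336) = -(-2 + (-4/3 - 1/3)**2)*(5 + (-2 + (-4/3 - 1/3)**2))/331 - 130816 = -(-2 + (-5/3)**2)*(5 + (-2 + (-5/3)**2))/331 - 130816 = -(-2 + 25/9)*(5 + (-2 + 25/9))/331 - 130816 = -1/331*7/9*(5 + 7/9) - 130816 = -1/331*7/9*52/9 - 130816 = -364/26811 - 130816 = -3507308140/26811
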